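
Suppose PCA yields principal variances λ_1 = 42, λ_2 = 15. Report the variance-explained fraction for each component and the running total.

Step 1 — total variance = trace(Sigma) = Σ λ_i = 42 + 15 = 57.

Step 2 — fraction explained by component i = λ_i / Σ λ:
  PC1: 42/57 = 0.7368
  PC2: 15/57 = 0.2632

Step 3 — cumulative fraction after k components = (λ_1 + ... + λ_k) / Σ λ:
  k = 1: 42/57 = 0.7368
  k = 2: (42 + 15)/57 = 57/57 = 1

Summary (fraction, with percent):

explained: PC1 0.7368 (73.68%), PC2 0.2632 (26.32%);  cumulative: 0.7368, 1


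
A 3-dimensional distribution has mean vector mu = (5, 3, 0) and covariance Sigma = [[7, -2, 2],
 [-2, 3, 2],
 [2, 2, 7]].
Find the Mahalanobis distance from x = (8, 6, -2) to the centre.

Step 1 — centre the observation: (x - mu) = (3, 3, -2).

Step 2 — invert Sigma (cofactor / det for 3×3, or solve directly):
  Sigma^{-1} = [[0.2698, 0.2857, -0.1587],
 [0.2857, 0.7143, -0.2857],
 [-0.1587, -0.2857, 0.2698]].

Step 3 — form the quadratic (x - mu)^T · Sigma^{-1} · (x - mu):
  Sigma^{-1} · (x - mu) = (1.9841, 3.5714, -1.873).
  (x - mu)^T · [Sigma^{-1} · (x - mu)] = (3)·(1.9841) + (3)·(3.5714) + (-2)·(-1.873) = 20.4127.

Step 4 — take square root: d = √(20.4127) ≈ 4.518.

d(x, mu) = √(20.4127) ≈ 4.518


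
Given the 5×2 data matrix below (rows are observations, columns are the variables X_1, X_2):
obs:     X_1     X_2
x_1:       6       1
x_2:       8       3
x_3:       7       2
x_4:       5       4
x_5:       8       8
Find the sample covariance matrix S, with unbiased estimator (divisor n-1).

Step 1 — column means:
  mean(X_1) = (6 + 8 + 7 + 5 + 8) / 5 = 34/5 = 6.8
  mean(X_2) = (1 + 3 + 2 + 4 + 8) / 5 = 18/5 = 3.6

Step 2 — sample covariance S[i,j] = (1/(n-1)) · Σ_k (x_{k,i} - mean_i) · (x_{k,j} - mean_j), with n-1 = 4.
  S[X_1,X_1] = ((-0.8)·(-0.8) + (1.2)·(1.2) + (0.2)·(0.2) + (-1.8)·(-1.8) + (1.2)·(1.2)) / 4 = 6.8/4 = 1.7
  S[X_1,X_2] = ((-0.8)·(-2.6) + (1.2)·(-0.6) + (0.2)·(-1.6) + (-1.8)·(0.4) + (1.2)·(4.4)) / 4 = 5.6/4 = 1.4
  S[X_2,X_2] = ((-2.6)·(-2.6) + (-0.6)·(-0.6) + (-1.6)·(-1.6) + (0.4)·(0.4) + (4.4)·(4.4)) / 4 = 29.2/4 = 7.3

S is symmetric (S[j,i] = S[i,j]). Assembling:

S = [[1.7, 1.4],
 [1.4, 7.3]]


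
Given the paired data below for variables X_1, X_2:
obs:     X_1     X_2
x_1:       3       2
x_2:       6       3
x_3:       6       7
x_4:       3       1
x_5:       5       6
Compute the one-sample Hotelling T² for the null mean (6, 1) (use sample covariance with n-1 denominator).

Step 1 — sample mean vector:
  mean(X_1) = (3 + 6 + 6 + 3 + 5) / 5 = 23/5 = 4.6
  mean(X_2) = (2 + 3 + 7 + 1 + 6) / 5 = 19/5 = 3.8
  x̄ = (4.6, 3.8),  deviation x̄ - mu_0 = (4.6, 3.8) - (6, 1) = (-1.4, 2.8).

Step 2 — sample covariance matrix, S[i,j] = (1/(n-1)) · Σ_k (x_{k,i} - mean_i) · (x_{k,j} - mean_j), divisor n-1 = 4:
  S[X_1,X_1] = ((-1.6)·(-1.6) + (1.4)·(1.4) + (1.4)·(1.4) + (-1.6)·(-1.6) + (0.4)·(0.4)) / 4 = 9.2/4 = 2.3
  S[X_1,X_2] = ((-1.6)·(-1.8) + (1.4)·(-0.8) + (1.4)·(3.2) + (-1.6)·(-2.8) + (0.4)·(2.2)) / 4 = 11.6/4 = 2.9
  S[X_2,X_2] = ((-1.8)·(-1.8) + (-0.8)·(-0.8) + (3.2)·(3.2) + (-2.8)·(-2.8) + (2.2)·(2.2)) / 4 = 26.8/4 = 6.7
  S = [[2.3, 2.9],
 [2.9, 6.7]].

Step 3 — invert S. det(S) = 2.3·6.7 - (2.9)² = 7.
  S^{-1} = (1/det) · [[d, -b], [-b, a]] = [[0.9571, -0.4143],
 [-0.4143, 0.3286]].

Step 4 — quadratic form (x̄ - mu_0)^T · S^{-1} · (x̄ - mu_0):
  S^{-1} · (x̄ - mu_0) = (-2.5, 1.5),
  (x̄ - mu_0)^T · [...] = (-1.4)·(-2.5) + (2.8)·(1.5) = 7.7.

Step 5 — scale by n: T² = 5 · 7.7 = 38.5.

T² ≈ 38.5


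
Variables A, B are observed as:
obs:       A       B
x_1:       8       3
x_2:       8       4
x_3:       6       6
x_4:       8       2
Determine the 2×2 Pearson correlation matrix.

Step 1 — column means:
  mean(A) = (8 + 8 + 6 + 8) / 4 = 30/4 = 7.5
  mean(B) = (3 + 4 + 6 + 2) / 4 = 15/4 = 3.75

Step 2 — sample variances and covariances s[i,j] = (1/(n-1)) · Σ_k (x_{k,i} - mean_i) · (x_{k,j} - mean_j), with n-1 = 3:
  s[A,A] = ((0.5)·(0.5) + (0.5)·(0.5) + (-1.5)·(-1.5) + (0.5)·(0.5)) / 3 = 3/3 = 1
  s[A,B] = ((0.5)·(-0.75) + (0.5)·(0.25) + (-1.5)·(2.25) + (0.5)·(-1.75)) / 3 = -4.5/3 = -1.5
  s[B,B] = ((-0.75)·(-0.75) + (0.25)·(0.25) + (2.25)·(2.25) + (-1.75)·(-1.75)) / 3 = 8.75/3 = 2.9167
  Sample standard deviations s_i = √(s[i,i]):
  s(A) = √(1) = 1
  s(B) = √(2.9167) = 1.7078

Step 3 — r_{ij} = s_{ij} / (s_i · s_j):
  r[A,A] = 1 (diagonal).
  r[A,B] = -1.5 / (1 · 1.7078) = -1.5 / 1.7078 = -0.8783
  r[B,B] = 1 (diagonal).

R is symmetric with unit diagonal. Assembling:

R = [[1, -0.8783],
 [-0.8783, 1]]


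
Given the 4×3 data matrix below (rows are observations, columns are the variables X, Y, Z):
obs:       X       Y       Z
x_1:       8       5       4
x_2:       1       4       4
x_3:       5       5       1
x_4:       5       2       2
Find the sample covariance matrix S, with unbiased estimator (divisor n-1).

Step 1 — column means:
  mean(X) = (8 + 1 + 5 + 5) / 4 = 19/4 = 4.75
  mean(Y) = (5 + 4 + 5 + 2) / 4 = 16/4 = 4
  mean(Z) = (4 + 4 + 1 + 2) / 4 = 11/4 = 2.75

Step 2 — sample covariance S[i,j] = (1/(n-1)) · Σ_k (x_{k,i} - mean_i) · (x_{k,j} - mean_j), with n-1 = 3.
  S[X,X] = ((3.25)·(3.25) + (-3.75)·(-3.75) + (0.25)·(0.25) + (0.25)·(0.25)) / 3 = 24.75/3 = 8.25
  S[X,Y] = ((3.25)·(1) + (-3.75)·(0) + (0.25)·(1) + (0.25)·(-2)) / 3 = 3/3 = 1
  S[X,Z] = ((3.25)·(1.25) + (-3.75)·(1.25) + (0.25)·(-1.75) + (0.25)·(-0.75)) / 3 = -1.25/3 = -0.4167
  S[Y,Y] = ((1)·(1) + (0)·(0) + (1)·(1) + (-2)·(-2)) / 3 = 6/3 = 2
  S[Y,Z] = ((1)·(1.25) + (0)·(1.25) + (1)·(-1.75) + (-2)·(-0.75)) / 3 = 1/3 = 0.3333
  S[Z,Z] = ((1.25)·(1.25) + (1.25)·(1.25) + (-1.75)·(-1.75) + (-0.75)·(-0.75)) / 3 = 6.75/3 = 2.25

S is symmetric (S[j,i] = S[i,j]). Assembling:

S = [[8.25, 1, -0.4167],
 [1, 2, 0.3333],
 [-0.4167, 0.3333, 2.25]]


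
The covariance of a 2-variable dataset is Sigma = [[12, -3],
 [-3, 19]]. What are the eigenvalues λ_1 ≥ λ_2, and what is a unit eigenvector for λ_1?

Step 1 — characteristic polynomial of 2×2 Sigma:
  det(Sigma - λI) = λ² - trace · λ + det = 0.
  trace = 12 + 19 = 31, det = 12·19 - (-3)² = 219.
Step 2 — discriminant:
  Δ = trace² - 4·det = 961 - 876 = 85.
Step 3 — eigenvalues:
  λ = (trace ± √Δ)/2 = (31 ± 9.2195)/2,
  λ_1 = 20.1098,  λ_2 = 10.8902.

Step 4 — unit eigenvector for λ_1: solve (Sigma - λ_1 I)v = 0. First row:
  (12 - 20.1098)·v_x + (-3)·v_y = 0, i.e. (-8.1098)·v_x + (-3)·v_y = 0,
  so v ∝ (b, λ_1 - a) = (-3, 8.1098); multiply by -1 so the first entry is positive: u = (3, -8.1098).
  ||u|| = √((3)² + (-8.1098)²) = √(74.7684) ≈ 8.6469,
  v_1 = u/||u|| ≈ (0.3469, -0.9379) (||v_1|| = 1).

λ_1 = 20.1098,  λ_2 = 10.8902;  v_1 ≈ (0.3469, -0.9379)


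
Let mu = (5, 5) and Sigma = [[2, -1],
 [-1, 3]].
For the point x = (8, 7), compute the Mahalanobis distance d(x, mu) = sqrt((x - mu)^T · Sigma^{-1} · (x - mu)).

Step 1 — centre the observation: (x - mu) = (3, 2).

Step 2 — invert Sigma. det(Sigma) = 2·3 - (-1)² = 5.
  Sigma^{-1} = (1/det) · [[d, -b], [-b, a]] = [[0.6, 0.2],
 [0.2, 0.4]].

Step 3 — form the quadratic (x - mu)^T · Sigma^{-1} · (x - mu):
  Sigma^{-1} · (x - mu) = (2.2, 1.4).
  (x - mu)^T · [Sigma^{-1} · (x - mu)] = (3)·(2.2) + (2)·(1.4) = 9.4.

Step 4 — take square root: d = √(9.4) ≈ 3.0659.

d(x, mu) = √(9.4) ≈ 3.0659


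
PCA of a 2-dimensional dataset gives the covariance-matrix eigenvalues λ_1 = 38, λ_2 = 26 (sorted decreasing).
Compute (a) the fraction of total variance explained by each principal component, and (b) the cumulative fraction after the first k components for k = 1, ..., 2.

Step 1 — total variance = trace(Sigma) = Σ λ_i = 38 + 26 = 64.

Step 2 — fraction explained by component i = λ_i / Σ λ:
  PC1: 38/64 = 0.5938
  PC2: 26/64 = 0.4062

Step 3 — cumulative fraction after k components = (λ_1 + ... + λ_k) / Σ λ:
  k = 1: 38/64 = 0.5938
  k = 2: (38 + 26)/64 = 64/64 = 1

Summary (fraction, with percent):

explained: PC1 0.5938 (59.38%), PC2 0.4062 (40.62%);  cumulative: 0.5938, 1


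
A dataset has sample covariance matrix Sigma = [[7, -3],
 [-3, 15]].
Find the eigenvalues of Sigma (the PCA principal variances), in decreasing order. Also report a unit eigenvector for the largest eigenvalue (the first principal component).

Step 1 — characteristic polynomial of 2×2 Sigma:
  det(Sigma - λI) = λ² - trace · λ + det = 0.
  trace = 7 + 15 = 22, det = 7·15 - (-3)² = 96.
Step 2 — discriminant:
  Δ = trace² - 4·det = 484 - 384 = 100.
Step 3 — eigenvalues:
  λ = (trace ± √Δ)/2 = (22 ± 10)/2,
  λ_1 = 16,  λ_2 = 6.

Step 4 — unit eigenvector for λ_1: solve (Sigma - λ_1 I)v = 0. First row:
  (7 - 16)·v_x + (-3)·v_y = 0, i.e. (-9)·v_x + (-3)·v_y = 0,
  so v ∝ (b, λ_1 - a) = (-3, 9); multiply by -1 so the first entry is positive: u = (3, -9).
  ||u|| = √((3)² + (-9)²) = √(90) ≈ 9.4868,
  v_1 = u/||u|| ≈ (0.3162, -0.9487) (||v_1|| = 1).

λ_1 = 16,  λ_2 = 6;  v_1 ≈ (0.3162, -0.9487)


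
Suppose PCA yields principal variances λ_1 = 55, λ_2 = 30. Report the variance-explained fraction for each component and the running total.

Step 1 — total variance = trace(Sigma) = Σ λ_i = 55 + 30 = 85.

Step 2 — fraction explained by component i = λ_i / Σ λ:
  PC1: 55/85 = 0.6471
  PC2: 30/85 = 0.3529

Step 3 — cumulative fraction after k components = (λ_1 + ... + λ_k) / Σ λ:
  k = 1: 55/85 = 0.6471
  k = 2: (55 + 30)/85 = 85/85 = 1

Summary (fraction, with percent):

explained: PC1 0.6471 (64.71%), PC2 0.3529 (35.29%);  cumulative: 0.6471, 1


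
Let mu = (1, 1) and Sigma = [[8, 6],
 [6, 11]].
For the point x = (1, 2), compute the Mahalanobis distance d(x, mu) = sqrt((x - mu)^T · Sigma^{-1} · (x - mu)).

Step 1 — centre the observation: (x - mu) = (0, 1).

Step 2 — invert Sigma. det(Sigma) = 8·11 - (6)² = 52.
  Sigma^{-1} = (1/det) · [[d, -b], [-b, a]] = [[0.2115, -0.1154],
 [-0.1154, 0.1538]].

Step 3 — form the quadratic (x - mu)^T · Sigma^{-1} · (x - mu):
  Sigma^{-1} · (x - mu) = (-0.1154, 0.1538).
  (x - mu)^T · [Sigma^{-1} · (x - mu)] = (0)·(-0.1154) + (1)·(0.1538) = 0.1538.

Step 4 — take square root: d = √(0.1538) ≈ 0.3922.

d(x, mu) = √(0.1538) ≈ 0.3922


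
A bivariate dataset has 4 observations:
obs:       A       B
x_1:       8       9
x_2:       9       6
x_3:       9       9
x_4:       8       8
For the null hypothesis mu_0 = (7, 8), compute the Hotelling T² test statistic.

Step 1 — sample mean vector:
  mean(A) = (8 + 9 + 9 + 8) / 4 = 34/4 = 8.5
  mean(B) = (9 + 6 + 9 + 8) / 4 = 32/4 = 8
  x̄ = (8.5, 8),  deviation x̄ - mu_0 = (8.5, 8) - (7, 8) = (1.5, 0).

Step 2 — sample covariance matrix, S[i,j] = (1/(n-1)) · Σ_k (x_{k,i} - mean_i) · (x_{k,j} - mean_j), divisor n-1 = 3:
  S[A,A] = ((-0.5)·(-0.5) + (0.5)·(0.5) + (0.5)·(0.5) + (-0.5)·(-0.5)) / 3 = 1/3 = 0.3333
  S[A,B] = ((-0.5)·(1) + (0.5)·(-2) + (0.5)·(1) + (-0.5)·(0)) / 3 = -1/3 = -0.3333
  S[B,B] = ((1)·(1) + (-2)·(-2) + (1)·(1) + (0)·(0)) / 3 = 6/3 = 2
  S = [[0.3333, -0.3333],
 [-0.3333, 2]].

Step 3 — invert S. det(S) = 0.3333·2 - (-0.3333)² = 0.5556.
  S^{-1} = (1/det) · [[d, -b], [-b, a]] = [[3.6, 0.6],
 [0.6, 0.6]].

Step 4 — quadratic form (x̄ - mu_0)^T · S^{-1} · (x̄ - mu_0):
  S^{-1} · (x̄ - mu_0) = (5.4, 0.9),
  (x̄ - mu_0)^T · [...] = (1.5)·(5.4) + (0)·(0.9) = 8.1.

Step 5 — scale by n: T² = 4 · 8.1 = 32.4.

T² ≈ 32.4


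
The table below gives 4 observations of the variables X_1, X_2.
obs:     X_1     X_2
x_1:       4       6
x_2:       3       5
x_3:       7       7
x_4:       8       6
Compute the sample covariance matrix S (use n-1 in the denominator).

Step 1 — column means:
  mean(X_1) = (4 + 3 + 7 + 8) / 4 = 22/4 = 5.5
  mean(X_2) = (6 + 5 + 7 + 6) / 4 = 24/4 = 6

Step 2 — sample covariance S[i,j] = (1/(n-1)) · Σ_k (x_{k,i} - mean_i) · (x_{k,j} - mean_j), with n-1 = 3.
  S[X_1,X_1] = ((-1.5)·(-1.5) + (-2.5)·(-2.5) + (1.5)·(1.5) + (2.5)·(2.5)) / 3 = 17/3 = 5.6667
  S[X_1,X_2] = ((-1.5)·(0) + (-2.5)·(-1) + (1.5)·(1) + (2.5)·(0)) / 3 = 4/3 = 1.3333
  S[X_2,X_2] = ((0)·(0) + (-1)·(-1) + (1)·(1) + (0)·(0)) / 3 = 2/3 = 0.6667

S is symmetric (S[j,i] = S[i,j]). Assembling:

S = [[5.6667, 1.3333],
 [1.3333, 0.6667]]


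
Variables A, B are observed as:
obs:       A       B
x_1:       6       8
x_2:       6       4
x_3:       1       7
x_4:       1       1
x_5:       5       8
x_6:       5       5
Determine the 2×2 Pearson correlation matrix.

Step 1 — column means:
  mean(A) = (6 + 6 + 1 + 1 + 5 + 5) / 6 = 24/6 = 4
  mean(B) = (8 + 4 + 7 + 1 + 8 + 5) / 6 = 33/6 = 5.5

Step 2 — sample variances and covariances s[i,j] = (1/(n-1)) · Σ_k (x_{k,i} - mean_i) · (x_{k,j} - mean_j), with n-1 = 5:
  s[A,A] = ((2)·(2) + (2)·(2) + (-3)·(-3) + (-3)·(-3) + (1)·(1) + (1)·(1)) / 5 = 28/5 = 5.6
  s[A,B] = ((2)·(2.5) + (2)·(-1.5) + (-3)·(1.5) + (-3)·(-4.5) + (1)·(2.5) + (1)·(-0.5)) / 5 = 13/5 = 2.6
  s[B,B] = ((2.5)·(2.5) + (-1.5)·(-1.5) + (1.5)·(1.5) + (-4.5)·(-4.5) + (2.5)·(2.5) + (-0.5)·(-0.5)) / 5 = 37.5/5 = 7.5
  Sample standard deviations s_i = √(s[i,i]):
  s(A) = √(5.6) = 2.3664
  s(B) = √(7.5) = 2.7386

Step 3 — r_{ij} = s_{ij} / (s_i · s_j):
  r[A,A] = 1 (diagonal).
  r[A,B] = 2.6 / (2.3664 · 2.7386) = 2.6 / 6.4807 = 0.4012
  r[B,B] = 1 (diagonal).

R is symmetric with unit diagonal. Assembling:

R = [[1, 0.4012],
 [0.4012, 1]]


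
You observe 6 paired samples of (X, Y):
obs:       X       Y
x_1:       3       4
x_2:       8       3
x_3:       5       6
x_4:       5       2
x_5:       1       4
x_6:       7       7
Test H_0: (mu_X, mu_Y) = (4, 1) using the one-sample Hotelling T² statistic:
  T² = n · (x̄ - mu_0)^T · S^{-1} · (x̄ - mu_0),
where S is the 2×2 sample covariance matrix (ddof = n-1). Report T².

Step 1 — sample mean vector:
  mean(X) = (3 + 8 + 5 + 5 + 1 + 7) / 6 = 29/6 = 4.8333
  mean(Y) = (4 + 3 + 6 + 2 + 4 + 7) / 6 = 26/6 = 4.3333
  x̄ = (4.8333, 4.3333),  deviation x̄ - mu_0 = (4.8333, 4.3333) - (4, 1) = (0.8333, 3.3333).

Step 2 — sample covariance matrix, S[i,j] = (1/(n-1)) · Σ_k (x_{k,i} - mean_i) · (x_{k,j} - mean_j), divisor n-1 = 5:
  S[X,X] = ((-1.8333)·(-1.8333) + (3.1667)·(3.1667) + (0.1667)·(0.1667) + (0.1667)·(0.1667) + (-3.8333)·(-3.8333) + (2.1667)·(2.1667)) / 5 = 32.8333/5 = 6.5667
  S[X,Y] = ((-1.8333)·(-0.3333) + (3.1667)·(-1.3333) + (0.1667)·(1.6667) + (0.1667)·(-2.3333) + (-3.8333)·(-0.3333) + (2.1667)·(2.6667)) / 5 = 3.3333/5 = 0.6667
  S[Y,Y] = ((-0.3333)·(-0.3333) + (-1.3333)·(-1.3333) + (1.6667)·(1.6667) + (-2.3333)·(-2.3333) + (-0.3333)·(-0.3333) + (2.6667)·(2.6667)) / 5 = 17.3333/5 = 3.4667
  S = [[6.5667, 0.6667],
 [0.6667, 3.4667]].

Step 3 — invert S. det(S) = 6.5667·3.4667 - (0.6667)² = 22.32.
  S^{-1} = (1/det) · [[d, -b], [-b, a]] = [[0.1553, -0.0299],
 [-0.0299, 0.2942]].

Step 4 — quadratic form (x̄ - mu_0)^T · S^{-1} · (x̄ - mu_0):
  S^{-1} · (x̄ - mu_0) = (0.0299, 0.9558),
  (x̄ - mu_0)^T · [...] = (0.8333)·(0.0299) + (3.3333)·(0.9558) = 3.2109.

Step 5 — scale by n: T² = 6 · 3.2109 = 19.2652.

T² ≈ 19.2652


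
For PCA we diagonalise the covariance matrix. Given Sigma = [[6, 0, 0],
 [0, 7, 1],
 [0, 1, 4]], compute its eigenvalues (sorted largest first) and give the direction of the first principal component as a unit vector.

Step 1 — characteristic polynomial p(λ) = det(λI - Sigma) = λ³ - tr·λ² + c_1·λ - det, where tr = trace, c_1 = sum of the principal 2×2 minors, det = det(Sigma):
  tr = 6 + 7 + 4 = 17,
  c_1 = (6·7 - (0)²) + (6·4 - (0)²) + (7·4 - (1)²) = 42 + 24 + 27 = 93,
  det = 6·(7·4 - (1)²) - (0)·((0)·4 - (1)·(0)) + (0)·((0)·(1) - 7·(0)) = 6·(27) - (0)·(0) + (0)·(0) = 162.
  So p(λ) = λ³ - 17λ² + 93λ - 162.
Step 2 — look for an integer root (rational root theorem: any rational root is an integer divisor of 162). Testing λ = 6:
  p(6) = 216 - 612 + 558 - 162 = 0  ✓
  Dividing out (λ - 6): p(λ) = (λ - 6)(λ² - 11λ + 27).
Step 3 — remaining eigenvalues from the quadratic λ² - 11λ + 27 = 0:
  Δ = 11² - 4·27 = 121 - 108 = 13,  λ = (11 ± √13)/2 = (11 ± 3.6056)/2 ≈ 7.3028 or 3.6972.
  Sorted: λ_1 = 7.3028,  λ_2 = 6,  λ_3 = 3.6972  (check: sum = 17 = tr ✓).

Step 4 — unit eigenvector for λ_1 ≈ 7.3028: v spans the null space of (Sigma - λ_1 I), whose rows are
  r_1 = (-1.3028, 0, 0),  r_2 = (0, -0.3028, 1),  r_3 = (0, 1, -3.3028).
  v is orthogonal to every row, so take v ∝ r_1 × r_2 = ((0)·(1) - (0)·(-0.3028), (0)·(0) - (-1.3028)·(1), (-1.3028)·(-0.3028) - (0)·(0)) ≈ (0, 1.3028, 0.3944).
  Let u = (0, 1.3028, 0.3944).
  ||u|| = √((0)² + (1.3028)² + (0.3944)²) = √(1.8528) ≈ 1.3612,  v_1 = u/||u|| ≈ (0, 0.9571, 0.2898) (||v_1|| = 1).

λ_1 = 7.3028,  λ_2 = 6,  λ_3 = 3.6972;  v_1 ≈ (0, 0.9571, 0.2898)


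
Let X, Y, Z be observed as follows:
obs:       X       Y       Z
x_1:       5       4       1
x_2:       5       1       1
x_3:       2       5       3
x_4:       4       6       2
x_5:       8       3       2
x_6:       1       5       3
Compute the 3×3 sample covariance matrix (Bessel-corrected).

Step 1 — column means:
  mean(X) = (5 + 5 + 2 + 4 + 8 + 1) / 6 = 25/6 = 4.1667
  mean(Y) = (4 + 1 + 5 + 6 + 3 + 5) / 6 = 24/6 = 4
  mean(Z) = (1 + 1 + 3 + 2 + 2 + 3) / 6 = 12/6 = 2

Step 2 — sample covariance S[i,j] = (1/(n-1)) · Σ_k (x_{k,i} - mean_i) · (x_{k,j} - mean_j), with n-1 = 5.
  S[X,X] = ((0.8333)·(0.8333) + (0.8333)·(0.8333) + (-2.1667)·(-2.1667) + (-0.1667)·(-0.1667) + (3.8333)·(3.8333) + (-3.1667)·(-3.1667)) / 5 = 30.8333/5 = 6.1667
  S[X,Y] = ((0.8333)·(0) + (0.8333)·(-3) + (-2.1667)·(1) + (-0.1667)·(2) + (3.8333)·(-1) + (-3.1667)·(1)) / 5 = -12/5 = -2.4
  S[X,Z] = ((0.8333)·(-1) + (0.8333)·(-1) + (-2.1667)·(1) + (-0.1667)·(0) + (3.8333)·(0) + (-3.1667)·(1)) / 5 = -7/5 = -1.4
  S[Y,Y] = ((0)·(0) + (-3)·(-3) + (1)·(1) + (2)·(2) + (-1)·(-1) + (1)·(1)) / 5 = 16/5 = 3.2
  S[Y,Z] = ((0)·(-1) + (-3)·(-1) + (1)·(1) + (2)·(0) + (-1)·(0) + (1)·(1)) / 5 = 5/5 = 1
  S[Z,Z] = ((-1)·(-1) + (-1)·(-1) + (1)·(1) + (0)·(0) + (0)·(0) + (1)·(1)) / 5 = 4/5 = 0.8

S is symmetric (S[j,i] = S[i,j]). Assembling:

S = [[6.1667, -2.4, -1.4],
 [-2.4, 3.2, 1],
 [-1.4, 1, 0.8]]


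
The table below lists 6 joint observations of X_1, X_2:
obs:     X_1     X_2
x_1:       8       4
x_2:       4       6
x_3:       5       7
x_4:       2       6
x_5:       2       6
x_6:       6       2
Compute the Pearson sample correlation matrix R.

Step 1 — column means:
  mean(X_1) = (8 + 4 + 5 + 2 + 2 + 6) / 6 = 27/6 = 4.5
  mean(X_2) = (4 + 6 + 7 + 6 + 6 + 2) / 6 = 31/6 = 5.1667

Step 2 — sample variances and covariances s[i,j] = (1/(n-1)) · Σ_k (x_{k,i} - mean_i) · (x_{k,j} - mean_j), with n-1 = 5:
  s[X_1,X_1] = ((3.5)·(3.5) + (-0.5)·(-0.5) + (0.5)·(0.5) + (-2.5)·(-2.5) + (-2.5)·(-2.5) + (1.5)·(1.5)) / 5 = 27.5/5 = 5.5
  s[X_1,X_2] = ((3.5)·(-1.1667) + (-0.5)·(0.8333) + (0.5)·(1.8333) + (-2.5)·(0.8333) + (-2.5)·(0.8333) + (1.5)·(-3.1667)) / 5 = -12.5/5 = -2.5
  s[X_2,X_2] = ((-1.1667)·(-1.1667) + (0.8333)·(0.8333) + (1.8333)·(1.8333) + (0.8333)·(0.8333) + (0.8333)·(0.8333) + (-3.1667)·(-3.1667)) / 5 = 16.8333/5 = 3.3667
  Sample standard deviations s_i = √(s[i,i]):
  s(X_1) = √(5.5) = 2.3452
  s(X_2) = √(3.3667) = 1.8348

Step 3 — r_{ij} = s_{ij} / (s_i · s_j):
  r[X_1,X_1] = 1 (diagonal).
  r[X_1,X_2] = -2.5 / (2.3452 · 1.8348) = -2.5 / 4.3031 = -0.581
  r[X_2,X_2] = 1 (diagonal).

R is symmetric with unit diagonal. Assembling:

R = [[1, -0.581],
 [-0.581, 1]]


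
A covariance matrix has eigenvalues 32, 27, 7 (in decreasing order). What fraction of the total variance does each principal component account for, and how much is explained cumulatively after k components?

Step 1 — total variance = trace(Sigma) = Σ λ_i = 32 + 27 + 7 = 66.

Step 2 — fraction explained by component i = λ_i / Σ λ:
  PC1: 32/66 = 0.4848
  PC2: 27/66 = 0.4091
  PC3: 7/66 = 0.1061

Step 3 — cumulative fraction after k components = (λ_1 + ... + λ_k) / Σ λ:
  k = 1: 32/66 = 0.4848
  k = 2: (32 + 27)/66 = 59/66 = 0.8939
  k = 3: (32 + 27 + 7)/66 = 66/66 = 1

Summary (fraction, with percent):

explained: PC1 0.4848 (48.48%), PC2 0.4091 (40.91%), PC3 0.1061 (10.61%);  cumulative: 0.4848, 0.8939, 1


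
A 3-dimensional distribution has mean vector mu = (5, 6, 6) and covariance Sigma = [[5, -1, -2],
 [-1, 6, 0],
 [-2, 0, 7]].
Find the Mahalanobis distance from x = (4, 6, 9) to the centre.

Step 1 — centre the observation: (x - mu) = (-1, 0, 3).

Step 2 — invert Sigma (cofactor / det for 3×3, or solve directly):
  Sigma^{-1} = [[0.2346, 0.0391, 0.067],
 [0.0391, 0.1732, 0.0112],
 [0.067, 0.0112, 0.162]].

Step 3 — form the quadratic (x - mu)^T · Sigma^{-1} · (x - mu):
  Sigma^{-1} · (x - mu) = (-0.0335, -0.0056, 0.419).
  (x - mu)^T · [Sigma^{-1} · (x - mu)] = (-1)·(-0.0335) + (0)·(-0.0056) + (3)·(0.419) = 1.2905.

Step 4 — take square root: d = √(1.2905) ≈ 1.136.

d(x, mu) = √(1.2905) ≈ 1.136


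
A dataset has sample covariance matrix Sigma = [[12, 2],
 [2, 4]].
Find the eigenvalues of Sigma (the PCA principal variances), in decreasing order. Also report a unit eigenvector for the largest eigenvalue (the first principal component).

Step 1 — characteristic polynomial of 2×2 Sigma:
  det(Sigma - λI) = λ² - trace · λ + det = 0.
  trace = 12 + 4 = 16, det = 12·4 - (2)² = 44.
Step 2 — discriminant:
  Δ = trace² - 4·det = 256 - 176 = 80.
Step 3 — eigenvalues:
  λ = (trace ± √Δ)/2 = (16 ± 8.9443)/2,
  λ_1 = 12.4721,  λ_2 = 3.5279.

Step 4 — unit eigenvector for λ_1: solve (Sigma - λ_1 I)v = 0. First row:
  (12 - 12.4721)·v_x + (2)·v_y = 0, i.e. (-0.4721)·v_x + (2)·v_y = 0,
  so v ∝ (b, λ_1 - a) = (2, 0.4721) = u.
  ||u|| = √((2)² + (0.4721)²) = √(4.2229) ≈ 2.055,
  v_1 = u/||u|| ≈ (0.9732, 0.2298) (||v_1|| = 1).

λ_1 = 12.4721,  λ_2 = 3.5279;  v_1 ≈ (0.9732, 0.2298)


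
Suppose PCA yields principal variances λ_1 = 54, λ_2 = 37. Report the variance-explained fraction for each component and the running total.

Step 1 — total variance = trace(Sigma) = Σ λ_i = 54 + 37 = 91.

Step 2 — fraction explained by component i = λ_i / Σ λ:
  PC1: 54/91 = 0.5934
  PC2: 37/91 = 0.4066

Step 3 — cumulative fraction after k components = (λ_1 + ... + λ_k) / Σ λ:
  k = 1: 54/91 = 0.5934
  k = 2: (54 + 37)/91 = 91/91 = 1

Summary (fraction, with percent):

explained: PC1 0.5934 (59.34%), PC2 0.4066 (40.66%);  cumulative: 0.5934, 1


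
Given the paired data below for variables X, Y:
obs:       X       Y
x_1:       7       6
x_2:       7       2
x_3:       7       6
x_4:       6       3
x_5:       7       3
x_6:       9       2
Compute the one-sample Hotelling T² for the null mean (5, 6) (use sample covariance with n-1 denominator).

Step 1 — sample mean vector:
  mean(X) = (7 + 7 + 7 + 6 + 7 + 9) / 6 = 43/6 = 7.1667
  mean(Y) = (6 + 2 + 6 + 3 + 3 + 2) / 6 = 22/6 = 3.6667
  x̄ = (7.1667, 3.6667),  deviation x̄ - mu_0 = (7.1667, 3.6667) - (5, 6) = (2.1667, -2.3333).

Step 2 — sample covariance matrix, S[i,j] = (1/(n-1)) · Σ_k (x_{k,i} - mean_i) · (x_{k,j} - mean_j), divisor n-1 = 5:
  S[X,X] = ((-0.1667)·(-0.1667) + (-0.1667)·(-0.1667) + (-0.1667)·(-0.1667) + (-1.1667)·(-1.1667) + (-0.1667)·(-0.1667) + (1.8333)·(1.8333)) / 5 = 4.8333/5 = 0.9667
  S[X,Y] = ((-0.1667)·(2.3333) + (-0.1667)·(-1.6667) + (-0.1667)·(2.3333) + (-1.1667)·(-0.6667) + (-0.1667)·(-0.6667) + (1.8333)·(-1.6667)) / 5 = -2.6667/5 = -0.5333
  S[Y,Y] = ((2.3333)·(2.3333) + (-1.6667)·(-1.6667) + (2.3333)·(2.3333) + (-0.6667)·(-0.6667) + (-0.6667)·(-0.6667) + (-1.6667)·(-1.6667)) / 5 = 17.3333/5 = 3.4667
  S = [[0.9667, -0.5333],
 [-0.5333, 3.4667]].

Step 3 — invert S. det(S) = 0.9667·3.4667 - (-0.5333)² = 3.0667.
  S^{-1} = (1/det) · [[d, -b], [-b, a]] = [[1.1304, 0.1739],
 [0.1739, 0.3152]].

Step 4 — quadratic form (x̄ - mu_0)^T · S^{-1} · (x̄ - mu_0):
  S^{-1} · (x̄ - mu_0) = (2.0435, -0.3587),
  (x̄ - mu_0)^T · [...] = (2.1667)·(2.0435) + (-2.3333)·(-0.3587) = 5.2645.

Step 5 — scale by n: T² = 6 · 5.2645 = 31.587.

T² ≈ 31.587


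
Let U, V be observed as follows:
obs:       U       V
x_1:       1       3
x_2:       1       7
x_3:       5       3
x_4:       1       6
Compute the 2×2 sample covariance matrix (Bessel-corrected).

Step 1 — column means:
  mean(U) = (1 + 1 + 5 + 1) / 4 = 8/4 = 2
  mean(V) = (3 + 7 + 3 + 6) / 4 = 19/4 = 4.75

Step 2 — sample covariance S[i,j] = (1/(n-1)) · Σ_k (x_{k,i} - mean_i) · (x_{k,j} - mean_j), with n-1 = 3.
  S[U,U] = ((-1)·(-1) + (-1)·(-1) + (3)·(3) + (-1)·(-1)) / 3 = 12/3 = 4
  S[U,V] = ((-1)·(-1.75) + (-1)·(2.25) + (3)·(-1.75) + (-1)·(1.25)) / 3 = -7/3 = -2.3333
  S[V,V] = ((-1.75)·(-1.75) + (2.25)·(2.25) + (-1.75)·(-1.75) + (1.25)·(1.25)) / 3 = 12.75/3 = 4.25

S is symmetric (S[j,i] = S[i,j]). Assembling:

S = [[4, -2.3333],
 [-2.3333, 4.25]]


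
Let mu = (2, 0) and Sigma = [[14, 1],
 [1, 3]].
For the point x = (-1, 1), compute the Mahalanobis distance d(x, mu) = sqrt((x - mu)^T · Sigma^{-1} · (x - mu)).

Step 1 — centre the observation: (x - mu) = (-3, 1).

Step 2 — invert Sigma. det(Sigma) = 14·3 - (1)² = 41.
  Sigma^{-1} = (1/det) · [[d, -b], [-b, a]] = [[0.0732, -0.0244],
 [-0.0244, 0.3415]].

Step 3 — form the quadratic (x - mu)^T · Sigma^{-1} · (x - mu):
  Sigma^{-1} · (x - mu) = (-0.2439, 0.4146).
  (x - mu)^T · [Sigma^{-1} · (x - mu)] = (-3)·(-0.2439) + (1)·(0.4146) = 1.1463.

Step 4 — take square root: d = √(1.1463) ≈ 1.0707.

d(x, mu) = √(1.1463) ≈ 1.0707


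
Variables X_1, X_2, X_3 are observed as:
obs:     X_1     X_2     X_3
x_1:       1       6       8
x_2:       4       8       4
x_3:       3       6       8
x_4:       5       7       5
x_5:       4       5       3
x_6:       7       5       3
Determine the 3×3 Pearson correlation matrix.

Step 1 — column means:
  mean(X_1) = (1 + 4 + 3 + 5 + 4 + 7) / 6 = 24/6 = 4
  mean(X_2) = (6 + 8 + 6 + 7 + 5 + 5) / 6 = 37/6 = 6.1667
  mean(X_3) = (8 + 4 + 8 + 5 + 3 + 3) / 6 = 31/6 = 5.1667

Step 2 — sample variances and covariances s[i,j] = (1/(n-1)) · Σ_k (x_{k,i} - mean_i) · (x_{k,j} - mean_j), with n-1 = 5:
  s[X_1,X_1] = ((-3)·(-3) + (0)·(0) + (-1)·(-1) + (1)·(1) + (0)·(0) + (3)·(3)) / 5 = 20/5 = 4
  s[X_1,X_2] = ((-3)·(-0.1667) + (0)·(1.8333) + (-1)·(-0.1667) + (1)·(0.8333) + (0)·(-1.1667) + (3)·(-1.1667)) / 5 = -2/5 = -0.4
  s[X_1,X_3] = ((-3)·(2.8333) + (0)·(-1.1667) + (-1)·(2.8333) + (1)·(-0.1667) + (0)·(-2.1667) + (3)·(-2.1667)) / 5 = -18/5 = -3.6
  s[X_2,X_2] = ((-0.1667)·(-0.1667) + (1.8333)·(1.8333) + (-0.1667)·(-0.1667) + (0.8333)·(0.8333) + (-1.1667)·(-1.1667) + (-1.1667)·(-1.1667)) / 5 = 6.8333/5 = 1.3667
  s[X_2,X_3] = ((-0.1667)·(2.8333) + (1.8333)·(-1.1667) + (-0.1667)·(2.8333) + (0.8333)·(-0.1667) + (-1.1667)·(-2.1667) + (-1.1667)·(-2.1667)) / 5 = 1.8333/5 = 0.3667
  s[X_3,X_3] = ((2.8333)·(2.8333) + (-1.1667)·(-1.1667) + (2.8333)·(2.8333) + (-0.1667)·(-0.1667) + (-2.1667)·(-2.1667) + (-2.1667)·(-2.1667)) / 5 = 26.8333/5 = 5.3667
  Sample standard deviations s_i = √(s[i,i]):
  s(X_1) = √(4) = 2
  s(X_2) = √(1.3667) = 1.169
  s(X_3) = √(5.3667) = 2.3166

Step 3 — r_{ij} = s_{ij} / (s_i · s_j):
  r[X_1,X_1] = 1 (diagonal).
  r[X_1,X_2] = -0.4 / (2 · 1.169) = -0.4 / 2.3381 = -0.1711
  r[X_1,X_3] = -3.6 / (2 · 2.3166) = -3.6 / 4.6332 = -0.777
  r[X_2,X_2] = 1 (diagonal).
  r[X_2,X_3] = 0.3667 / (1.169 · 2.3166) = 0.3667 / 2.7082 = 0.1354
  r[X_3,X_3] = 1 (diagonal).

R is symmetric with unit diagonal. Assembling:

R = [[1, -0.1711, -0.777],
 [-0.1711, 1, 0.1354],
 [-0.777, 0.1354, 1]]


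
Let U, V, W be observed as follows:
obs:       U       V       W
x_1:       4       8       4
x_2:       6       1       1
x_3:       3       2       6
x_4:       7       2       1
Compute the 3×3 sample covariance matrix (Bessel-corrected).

Step 1 — column means:
  mean(U) = (4 + 6 + 3 + 7) / 4 = 20/4 = 5
  mean(V) = (8 + 1 + 2 + 2) / 4 = 13/4 = 3.25
  mean(W) = (4 + 1 + 6 + 1) / 4 = 12/4 = 3

Step 2 — sample covariance S[i,j] = (1/(n-1)) · Σ_k (x_{k,i} - mean_i) · (x_{k,j} - mean_j), with n-1 = 3.
  S[U,U] = ((-1)·(-1) + (1)·(1) + (-2)·(-2) + (2)·(2)) / 3 = 10/3 = 3.3333
  S[U,V] = ((-1)·(4.75) + (1)·(-2.25) + (-2)·(-1.25) + (2)·(-1.25)) / 3 = -7/3 = -2.3333
  S[U,W] = ((-1)·(1) + (1)·(-2) + (-2)·(3) + (2)·(-2)) / 3 = -13/3 = -4.3333
  S[V,V] = ((4.75)·(4.75) + (-2.25)·(-2.25) + (-1.25)·(-1.25) + (-1.25)·(-1.25)) / 3 = 30.75/3 = 10.25
  S[V,W] = ((4.75)·(1) + (-2.25)·(-2) + (-1.25)·(3) + (-1.25)·(-2)) / 3 = 8/3 = 2.6667
  S[W,W] = ((1)·(1) + (-2)·(-2) + (3)·(3) + (-2)·(-2)) / 3 = 18/3 = 6

S is symmetric (S[j,i] = S[i,j]). Assembling:

S = [[3.3333, -2.3333, -4.3333],
 [-2.3333, 10.25, 2.6667],
 [-4.3333, 2.6667, 6]]


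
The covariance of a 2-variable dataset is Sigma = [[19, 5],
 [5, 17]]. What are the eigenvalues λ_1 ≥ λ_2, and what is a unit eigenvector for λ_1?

Step 1 — characteristic polynomial of 2×2 Sigma:
  det(Sigma - λI) = λ² - trace · λ + det = 0.
  trace = 19 + 17 = 36, det = 19·17 - (5)² = 298.
Step 2 — discriminant:
  Δ = trace² - 4·det = 1296 - 1192 = 104.
Step 3 — eigenvalues:
  λ = (trace ± √Δ)/2 = (36 ± 10.198)/2,
  λ_1 = 23.099,  λ_2 = 12.901.

Step 4 — unit eigenvector for λ_1: solve (Sigma - λ_1 I)v = 0. First row:
  (19 - 23.099)·v_x + (5)·v_y = 0, i.e. (-4.099)·v_x + (5)·v_y = 0,
  so v ∝ (b, λ_1 - a) = (5, 4.099) = u.
  ||u|| = √((5)² + (4.099)²) = √(41.802) ≈ 6.4654,
  v_1 = u/||u|| ≈ (0.7733, 0.634) (||v_1|| = 1).

λ_1 = 23.099,  λ_2 = 12.901;  v_1 ≈ (0.7733, 0.634)


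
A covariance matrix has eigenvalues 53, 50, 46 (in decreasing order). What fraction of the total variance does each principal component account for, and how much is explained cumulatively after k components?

Step 1 — total variance = trace(Sigma) = Σ λ_i = 53 + 50 + 46 = 149.

Step 2 — fraction explained by component i = λ_i / Σ λ:
  PC1: 53/149 = 0.3557
  PC2: 50/149 = 0.3356
  PC3: 46/149 = 0.3087

Step 3 — cumulative fraction after k components = (λ_1 + ... + λ_k) / Σ λ:
  k = 1: 53/149 = 0.3557
  k = 2: (53 + 50)/149 = 103/149 = 0.6913
  k = 3: (53 + 50 + 46)/149 = 149/149 = 1

Summary (fraction, with percent):

explained: PC1 0.3557 (35.57%), PC2 0.3356 (33.56%), PC3 0.3087 (30.87%);  cumulative: 0.3557, 0.6913, 1


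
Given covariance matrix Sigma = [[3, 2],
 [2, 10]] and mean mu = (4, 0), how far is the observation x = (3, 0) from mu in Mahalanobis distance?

Step 1 — centre the observation: (x - mu) = (-1, 0).

Step 2 — invert Sigma. det(Sigma) = 3·10 - (2)² = 26.
  Sigma^{-1} = (1/det) · [[d, -b], [-b, a]] = [[0.3846, -0.0769],
 [-0.0769, 0.1154]].

Step 3 — form the quadratic (x - mu)^T · Sigma^{-1} · (x - mu):
  Sigma^{-1} · (x - mu) = (-0.3846, 0.0769).
  (x - mu)^T · [Sigma^{-1} · (x - mu)] = (-1)·(-0.3846) + (0)·(0.0769) = 0.3846.

Step 4 — take square root: d = √(0.3846) ≈ 0.6202.

d(x, mu) = √(0.3846) ≈ 0.6202


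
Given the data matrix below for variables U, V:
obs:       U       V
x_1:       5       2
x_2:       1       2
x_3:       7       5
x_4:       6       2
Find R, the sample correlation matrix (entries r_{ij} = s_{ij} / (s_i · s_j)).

Step 1 — column means:
  mean(U) = (5 + 1 + 7 + 6) / 4 = 19/4 = 4.75
  mean(V) = (2 + 2 + 5 + 2) / 4 = 11/4 = 2.75

Step 2 — sample variances and covariances s[i,j] = (1/(n-1)) · Σ_k (x_{k,i} - mean_i) · (x_{k,j} - mean_j), with n-1 = 3:
  s[U,U] = ((0.25)·(0.25) + (-3.75)·(-3.75) + (2.25)·(2.25) + (1.25)·(1.25)) / 3 = 20.75/3 = 6.9167
  s[U,V] = ((0.25)·(-0.75) + (-3.75)·(-0.75) + (2.25)·(2.25) + (1.25)·(-0.75)) / 3 = 6.75/3 = 2.25
  s[V,V] = ((-0.75)·(-0.75) + (-0.75)·(-0.75) + (2.25)·(2.25) + (-0.75)·(-0.75)) / 3 = 6.75/3 = 2.25
  Sample standard deviations s_i = √(s[i,i]):
  s(U) = √(6.9167) = 2.63
  s(V) = √(2.25) = 1.5

Step 3 — r_{ij} = s_{ij} / (s_i · s_j):
  r[U,U] = 1 (diagonal).
  r[U,V] = 2.25 / (2.63 · 1.5) = 2.25 / 3.9449 = 0.5704
  r[V,V] = 1 (diagonal).

R is symmetric with unit diagonal. Assembling:

R = [[1, 0.5704],
 [0.5704, 1]]


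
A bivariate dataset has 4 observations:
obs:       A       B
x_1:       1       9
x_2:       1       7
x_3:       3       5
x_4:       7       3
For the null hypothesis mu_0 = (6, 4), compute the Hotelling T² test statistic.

Step 1 — sample mean vector:
  mean(A) = (1 + 1 + 3 + 7) / 4 = 12/4 = 3
  mean(B) = (9 + 7 + 5 + 3) / 4 = 24/4 = 6
  x̄ = (3, 6),  deviation x̄ - mu_0 = (3, 6) - (6, 4) = (-3, 2).

Step 2 — sample covariance matrix, S[i,j] = (1/(n-1)) · Σ_k (x_{k,i} - mean_i) · (x_{k,j} - mean_j), divisor n-1 = 3:
  S[A,A] = ((-2)·(-2) + (-2)·(-2) + (0)·(0) + (4)·(4)) / 3 = 24/3 = 8
  S[A,B] = ((-2)·(3) + (-2)·(1) + (0)·(-1) + (4)·(-3)) / 3 = -20/3 = -6.6667
  S[B,B] = ((3)·(3) + (1)·(1) + (-1)·(-1) + (-3)·(-3)) / 3 = 20/3 = 6.6667
  S = [[8, -6.6667],
 [-6.6667, 6.6667]].

Step 3 — invert S. det(S) = 8·6.6667 - (-6.6667)² = 8.8889.
  S^{-1} = (1/det) · [[d, -b], [-b, a]] = [[0.75, 0.75],
 [0.75, 0.9]].

Step 4 — quadratic form (x̄ - mu_0)^T · S^{-1} · (x̄ - mu_0):
  S^{-1} · (x̄ - mu_0) = (-0.75, -0.45),
  (x̄ - mu_0)^T · [...] = (-3)·(-0.75) + (2)·(-0.45) = 1.35.

Step 5 — scale by n: T² = 4 · 1.35 = 5.4.

T² ≈ 5.4


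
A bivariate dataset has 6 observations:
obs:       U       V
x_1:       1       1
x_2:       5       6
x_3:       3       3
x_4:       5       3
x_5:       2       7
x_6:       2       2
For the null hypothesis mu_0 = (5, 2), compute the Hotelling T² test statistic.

Step 1 — sample mean vector:
  mean(U) = (1 + 5 + 3 + 5 + 2 + 2) / 6 = 18/6 = 3
  mean(V) = (1 + 6 + 3 + 3 + 7 + 2) / 6 = 22/6 = 3.6667
  x̄ = (3, 3.6667),  deviation x̄ - mu_0 = (3, 3.6667) - (5, 2) = (-2, 1.6667).

Step 2 — sample covariance matrix, S[i,j] = (1/(n-1)) · Σ_k (x_{k,i} - mean_i) · (x_{k,j} - mean_j), divisor n-1 = 5:
  S[U,U] = ((-2)·(-2) + (2)·(2) + (0)·(0) + (2)·(2) + (-1)·(-1) + (-1)·(-1)) / 5 = 14/5 = 2.8
  S[U,V] = ((-2)·(-2.6667) + (2)·(2.3333) + (0)·(-0.6667) + (2)·(-0.6667) + (-1)·(3.3333) + (-1)·(-1.6667)) / 5 = 7/5 = 1.4
  S[V,V] = ((-2.6667)·(-2.6667) + (2.3333)·(2.3333) + (-0.6667)·(-0.6667) + (-0.6667)·(-0.6667) + (3.3333)·(3.3333) + (-1.6667)·(-1.6667)) / 5 = 27.3333/5 = 5.4667
  S = [[2.8, 1.4],
 [1.4, 5.4667]].

Step 3 — invert S. det(S) = 2.8·5.4667 - (1.4)² = 13.3467.
  S^{-1} = (1/det) · [[d, -b], [-b, a]] = [[0.4096, -0.1049],
 [-0.1049, 0.2098]].

Step 4 — quadratic form (x̄ - mu_0)^T · S^{-1} · (x̄ - mu_0):
  S^{-1} · (x̄ - mu_0) = (-0.994, 0.5594),
  (x̄ - mu_0)^T · [...] = (-2)·(-0.994) + (1.6667)·(0.5594) = 2.9204.

Step 5 — scale by n: T² = 6 · 2.9204 = 17.5225.

T² ≈ 17.5225


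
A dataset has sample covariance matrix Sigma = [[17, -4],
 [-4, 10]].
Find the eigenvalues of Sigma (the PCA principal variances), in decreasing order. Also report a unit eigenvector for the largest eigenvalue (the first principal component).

Step 1 — characteristic polynomial of 2×2 Sigma:
  det(Sigma - λI) = λ² - trace · λ + det = 0.
  trace = 17 + 10 = 27, det = 17·10 - (-4)² = 154.
Step 2 — discriminant:
  Δ = trace² - 4·det = 729 - 616 = 113.
Step 3 — eigenvalues:
  λ = (trace ± √Δ)/2 = (27 ± 10.6301)/2,
  λ_1 = 18.8151,  λ_2 = 8.1849.

Step 4 — unit eigenvector for λ_1: solve (Sigma - λ_1 I)v = 0. First row:
  (17 - 18.8151)·v_x + (-4)·v_y = 0, i.e. (-1.8151)·v_x + (-4)·v_y = 0,
  so v ∝ (b, λ_1 - a) = (-4, 1.8151); multiply by -1 so the first entry is positive: u = (4, -1.8151).
  ||u|| = √((4)² + (-1.8151)²) = √(19.2945) ≈ 4.3925,
  v_1 = u/||u|| ≈ (0.9106, -0.4132) (||v_1|| = 1).

λ_1 = 18.8151,  λ_2 = 8.1849;  v_1 ≈ (0.9106, -0.4132)


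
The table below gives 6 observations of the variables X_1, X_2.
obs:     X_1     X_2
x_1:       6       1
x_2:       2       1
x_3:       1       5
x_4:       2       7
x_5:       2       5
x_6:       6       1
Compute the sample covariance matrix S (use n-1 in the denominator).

Step 1 — column means:
  mean(X_1) = (6 + 2 + 1 + 2 + 2 + 6) / 6 = 19/6 = 3.1667
  mean(X_2) = (1 + 1 + 5 + 7 + 5 + 1) / 6 = 20/6 = 3.3333

Step 2 — sample covariance S[i,j] = (1/(n-1)) · Σ_k (x_{k,i} - mean_i) · (x_{k,j} - mean_j), with n-1 = 5.
  S[X_1,X_1] = ((2.8333)·(2.8333) + (-1.1667)·(-1.1667) + (-2.1667)·(-2.1667) + (-1.1667)·(-1.1667) + (-1.1667)·(-1.1667) + (2.8333)·(2.8333)) / 5 = 24.8333/5 = 4.9667
  S[X_1,X_2] = ((2.8333)·(-2.3333) + (-1.1667)·(-2.3333) + (-2.1667)·(1.6667) + (-1.1667)·(3.6667) + (-1.1667)·(1.6667) + (2.8333)·(-2.3333)) / 5 = -20.3333/5 = -4.0667
  S[X_2,X_2] = ((-2.3333)·(-2.3333) + (-2.3333)·(-2.3333) + (1.6667)·(1.6667) + (3.6667)·(3.6667) + (1.6667)·(1.6667) + (-2.3333)·(-2.3333)) / 5 = 35.3333/5 = 7.0667

S is symmetric (S[j,i] = S[i,j]). Assembling:

S = [[4.9667, -4.0667],
 [-4.0667, 7.0667]]


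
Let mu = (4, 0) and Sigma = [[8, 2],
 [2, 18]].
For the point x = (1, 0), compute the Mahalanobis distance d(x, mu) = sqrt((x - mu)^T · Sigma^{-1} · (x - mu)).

Step 1 — centre the observation: (x - mu) = (-3, 0).

Step 2 — invert Sigma. det(Sigma) = 8·18 - (2)² = 140.
  Sigma^{-1} = (1/det) · [[d, -b], [-b, a]] = [[0.1286, -0.0143],
 [-0.0143, 0.0571]].

Step 3 — form the quadratic (x - mu)^T · Sigma^{-1} · (x - mu):
  Sigma^{-1} · (x - mu) = (-0.3857, 0.0429).
  (x - mu)^T · [Sigma^{-1} · (x - mu)] = (-3)·(-0.3857) + (0)·(0.0429) = 1.1571.

Step 4 — take square root: d = √(1.1571) ≈ 1.0757.

d(x, mu) = √(1.1571) ≈ 1.0757


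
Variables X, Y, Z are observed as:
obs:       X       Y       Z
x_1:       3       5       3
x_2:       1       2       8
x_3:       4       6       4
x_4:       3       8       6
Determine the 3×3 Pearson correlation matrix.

Step 1 — column means:
  mean(X) = (3 + 1 + 4 + 3) / 4 = 11/4 = 2.75
  mean(Y) = (5 + 2 + 6 + 8) / 4 = 21/4 = 5.25
  mean(Z) = (3 + 8 + 4 + 6) / 4 = 21/4 = 5.25

Step 2 — sample variances and covariances s[i,j] = (1/(n-1)) · Σ_k (x_{k,i} - mean_i) · (x_{k,j} - mean_j), with n-1 = 3:
  s[X,X] = ((0.25)·(0.25) + (-1.75)·(-1.75) + (1.25)·(1.25) + (0.25)·(0.25)) / 3 = 4.75/3 = 1.5833
  s[X,Y] = ((0.25)·(-0.25) + (-1.75)·(-3.25) + (1.25)·(0.75) + (0.25)·(2.75)) / 3 = 7.25/3 = 2.4167
  s[X,Z] = ((0.25)·(-2.25) + (-1.75)·(2.75) + (1.25)·(-1.25) + (0.25)·(0.75)) / 3 = -6.75/3 = -2.25
  s[Y,Y] = ((-0.25)·(-0.25) + (-3.25)·(-3.25) + (0.75)·(0.75) + (2.75)·(2.75)) / 3 = 18.75/3 = 6.25
  s[Y,Z] = ((-0.25)·(-2.25) + (-3.25)·(2.75) + (0.75)·(-1.25) + (2.75)·(0.75)) / 3 = -7.25/3 = -2.4167
  s[Z,Z] = ((-2.25)·(-2.25) + (2.75)·(2.75) + (-1.25)·(-1.25) + (0.75)·(0.75)) / 3 = 14.75/3 = 4.9167
  Sample standard deviations s_i = √(s[i,i]):
  s(X) = √(1.5833) = 1.2583
  s(Y) = √(6.25) = 2.5
  s(Z) = √(4.9167) = 2.2174

Step 3 — r_{ij} = s_{ij} / (s_i · s_j):
  r[X,X] = 1 (diagonal).
  r[X,Y] = 2.4167 / (1.2583 · 2.5) = 2.4167 / 3.1458 = 0.7682
  r[X,Z] = -2.25 / (1.2583 · 2.2174) = -2.25 / 2.7901 = -0.8064
  r[Y,Y] = 1 (diagonal).
  r[Y,Z] = -2.4167 / (2.5 · 2.2174) = -2.4167 / 5.5434 = -0.436
  r[Z,Z] = 1 (diagonal).

R is symmetric with unit diagonal. Assembling:

R = [[1, 0.7682, -0.8064],
 [0.7682, 1, -0.436],
 [-0.8064, -0.436, 1]]


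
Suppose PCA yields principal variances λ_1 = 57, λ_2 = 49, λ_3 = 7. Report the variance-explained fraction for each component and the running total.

Step 1 — total variance = trace(Sigma) = Σ λ_i = 57 + 49 + 7 = 113.

Step 2 — fraction explained by component i = λ_i / Σ λ:
  PC1: 57/113 = 0.5044
  PC2: 49/113 = 0.4336
  PC3: 7/113 = 0.0619

Step 3 — cumulative fraction after k components = (λ_1 + ... + λ_k) / Σ λ:
  k = 1: 57/113 = 0.5044
  k = 2: (57 + 49)/113 = 106/113 = 0.9381
  k = 3: (57 + 49 + 7)/113 = 113/113 = 1

Summary (fraction, with percent):

explained: PC1 0.5044 (50.44%), PC2 0.4336 (43.36%), PC3 0.0619 (6.19%);  cumulative: 0.5044, 0.9381, 1


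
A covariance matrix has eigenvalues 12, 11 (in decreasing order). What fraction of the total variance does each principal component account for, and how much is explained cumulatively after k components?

Step 1 — total variance = trace(Sigma) = Σ λ_i = 12 + 11 = 23.

Step 2 — fraction explained by component i = λ_i / Σ λ:
  PC1: 12/23 = 0.5217
  PC2: 11/23 = 0.4783

Step 3 — cumulative fraction after k components = (λ_1 + ... + λ_k) / Σ λ:
  k = 1: 12/23 = 0.5217
  k = 2: (12 + 11)/23 = 23/23 = 1

Summary (fraction, with percent):

explained: PC1 0.5217 (52.17%), PC2 0.4783 (47.83%);  cumulative: 0.5217, 1
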